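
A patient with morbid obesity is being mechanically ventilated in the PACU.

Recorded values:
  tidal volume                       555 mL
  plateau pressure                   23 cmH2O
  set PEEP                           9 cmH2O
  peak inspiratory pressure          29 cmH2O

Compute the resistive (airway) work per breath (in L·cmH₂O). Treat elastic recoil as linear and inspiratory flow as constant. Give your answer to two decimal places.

With constant inspiratory flow the resistive pressure is constant at PIP − Pplat = 29 − 23 = 6.0 cmH2O, so resistive work = 6.0 × 0.555 = 3.33 L·cmH2O.

3.33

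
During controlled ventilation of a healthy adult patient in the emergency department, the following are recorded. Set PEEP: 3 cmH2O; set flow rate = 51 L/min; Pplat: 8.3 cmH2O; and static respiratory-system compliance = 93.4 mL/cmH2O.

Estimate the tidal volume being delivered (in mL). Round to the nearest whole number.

Vt = Cstat × (Pplat − PEEP) = 93.4 × (8.3 − 3) = 93.4 × 5.3 = 495.02 mL.

495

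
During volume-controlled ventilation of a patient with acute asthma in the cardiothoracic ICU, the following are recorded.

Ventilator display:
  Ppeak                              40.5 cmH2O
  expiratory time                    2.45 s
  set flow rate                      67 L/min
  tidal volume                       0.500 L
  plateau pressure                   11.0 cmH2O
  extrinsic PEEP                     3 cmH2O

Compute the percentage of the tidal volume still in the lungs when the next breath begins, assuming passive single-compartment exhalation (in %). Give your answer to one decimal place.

22.7

Flow: 67 L/min ÷ 60 = 1.1167 L/s.
R = (PIP − Pplat)/V̇ = (40.5 − 11.0) / 1.1167 = 29.5/1.1167 = 26.417 cmH2O·s/L.
C = Vt/(Pplat − PEEP) = 500.0 / (11.0 − 3) = 500.0/8.0 = 62.5 mL/cmH2O.
τ = R × C = 26.417 × 0.0625 L/cmH2O = 1.651 s.
Fraction remaining at end-expiration = e^(−Te/τ) = e^(−2.45/1.651) = 0.2267 → 22.67%.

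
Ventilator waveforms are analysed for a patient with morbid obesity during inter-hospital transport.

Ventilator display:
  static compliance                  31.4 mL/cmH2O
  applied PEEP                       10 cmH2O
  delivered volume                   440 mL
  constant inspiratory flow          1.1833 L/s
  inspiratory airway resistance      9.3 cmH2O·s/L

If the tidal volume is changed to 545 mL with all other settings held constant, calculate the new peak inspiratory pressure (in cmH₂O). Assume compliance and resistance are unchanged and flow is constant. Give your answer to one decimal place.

PIP = Vt/C + R·V̇ + PEEP (constant-flow equation of motion).
Only the elastic term changes: ΔPIP = ΔVt / C = (545 − 440) / 31.4 = 3.344 cmH2O.
Original PIP = 440/31.4 + 9.3×1.1833 + 10 = 35.017 cmH2O; new PIP = 35.017 + (3.344) = 38.361 cmH2O.

38.4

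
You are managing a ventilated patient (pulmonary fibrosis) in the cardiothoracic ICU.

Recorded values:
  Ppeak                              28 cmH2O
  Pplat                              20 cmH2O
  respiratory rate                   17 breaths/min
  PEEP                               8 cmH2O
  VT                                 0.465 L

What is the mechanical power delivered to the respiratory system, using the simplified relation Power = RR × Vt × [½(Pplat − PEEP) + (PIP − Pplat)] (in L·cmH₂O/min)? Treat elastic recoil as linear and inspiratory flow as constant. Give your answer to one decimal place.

Per-breath work = Vt × [½(Pplat−PEEP) + (PIP−Pplat)] = 0.465 × [0.5×12.0 + 8.0] = 0.465 × 14.0 = 6.51 L·cmH2O.
Power = 17 × 6.51 = 110.67 L·cmH2O/min.

110.7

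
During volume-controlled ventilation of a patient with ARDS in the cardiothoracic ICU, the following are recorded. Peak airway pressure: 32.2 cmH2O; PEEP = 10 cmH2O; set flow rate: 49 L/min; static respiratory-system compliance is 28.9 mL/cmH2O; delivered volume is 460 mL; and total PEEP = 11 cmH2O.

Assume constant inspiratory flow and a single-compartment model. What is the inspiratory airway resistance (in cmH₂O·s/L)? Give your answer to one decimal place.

Flow: 49 L/min ÷ 60 = 0.8167 L/s.
Total PEEP = 11 cmH2O (set 10 + intrinsic 1); this is the baseline alveolar pressure.
Equation of motion (constant flow): PIP = Vt/C + R·V̇ + PEEP.
R·V̇ = PIP − Vt/C − PEEP = 32.2 − 460/28.9 − 11 = 32.2 − 15.917 − 11 = 5.283 cmH2O.
R = 5.283 / 0.8167 = 6.469 cmH2O·s/L.

6.5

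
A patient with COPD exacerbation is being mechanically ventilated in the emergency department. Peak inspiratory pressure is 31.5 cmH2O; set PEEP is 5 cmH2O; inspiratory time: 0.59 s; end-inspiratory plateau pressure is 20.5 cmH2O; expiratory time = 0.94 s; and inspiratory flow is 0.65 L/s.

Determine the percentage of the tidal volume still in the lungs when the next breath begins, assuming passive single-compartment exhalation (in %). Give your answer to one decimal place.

Vt = flow × Ti = 0.65 L/s × 0.59 s × 1000 mL/L = 383.5 mL.
R = (PIP − Pplat)/V̇ = (31.5 − 20.5) / 0.65 = 11.0/0.65 = 16.923 cmH2O·s/L.
C = Vt/(Pplat − PEEP) = 383.5 / (20.5 − 5) = 383.5/15.5 = 24.742 mL/cmH2O.
τ = R × C = 16.923 × 0.02474 L/cmH2O = 0.4187 s.
Fraction remaining at end-expiration = e^(−Te/τ) = e^(−0.94/0.4187) = 0.1059 → 10.59%.

10.6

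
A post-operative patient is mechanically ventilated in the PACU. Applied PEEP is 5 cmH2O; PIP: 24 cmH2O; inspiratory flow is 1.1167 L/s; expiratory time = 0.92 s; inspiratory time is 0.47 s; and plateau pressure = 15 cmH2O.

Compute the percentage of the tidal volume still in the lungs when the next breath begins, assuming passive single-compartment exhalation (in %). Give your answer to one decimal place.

Vt = flow × Ti = 1.1167 L/s × 0.47 s × 1000 mL/L = 524.85 mL.
R = (PIP − Pplat)/V̇ = (24 − 15) / 1.1167 = 9.0/1.1167 = 8.059 cmH2O·s/L.
C = Vt/(Pplat − PEEP) = 524.85 / (15 − 5) = 524.85/10.0 = 52.485 mL/cmH2O.
τ = R × C = 8.059 × 0.05249 L/cmH2O = 0.423 s.
Fraction remaining at end-expiration = e^(−Te/τ) = e^(−0.92/0.423) = 0.1136 → 11.36%.

11.4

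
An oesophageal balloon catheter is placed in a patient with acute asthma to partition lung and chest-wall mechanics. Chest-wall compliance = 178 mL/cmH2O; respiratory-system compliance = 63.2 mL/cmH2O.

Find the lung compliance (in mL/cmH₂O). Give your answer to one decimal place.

1/CL = 1/Crs − 1/Ccw.
1/CL = 1/63.2 − 1/178 = 0.0102.
CL = 98.039 mL/cmH2O.

98.0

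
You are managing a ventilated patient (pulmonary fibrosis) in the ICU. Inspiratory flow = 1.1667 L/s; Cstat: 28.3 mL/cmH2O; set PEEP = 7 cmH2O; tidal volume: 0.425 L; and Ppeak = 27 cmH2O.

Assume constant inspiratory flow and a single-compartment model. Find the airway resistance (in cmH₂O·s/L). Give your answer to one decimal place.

Equation of motion (constant flow): PIP = Vt/C + R·V̇ + PEEP.
R·V̇ = PIP − Vt/C − PEEP = 27 − 425/28.3 − 7 = 27 − 15.018 − 7 = 4.982 cmH2O.
R = 4.982 / 1.1667 = 4.27 cmH2O·s/L.

4.3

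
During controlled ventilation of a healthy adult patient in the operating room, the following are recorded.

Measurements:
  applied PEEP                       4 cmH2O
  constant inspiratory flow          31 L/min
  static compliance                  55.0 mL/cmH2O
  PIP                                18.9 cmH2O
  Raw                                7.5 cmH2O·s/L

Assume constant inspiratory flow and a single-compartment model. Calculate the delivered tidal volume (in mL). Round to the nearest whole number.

606

Flow: 31 L/min ÷ 60 = 0.5167 L/s.
Equation of motion (constant flow): PIP = Vt/C + R·V̇ + PEEP.
Vt/C = PIP − R·V̇ − PEEP = 18.9 − 3.875 − 4 = 11.025 cmH2O.
Vt = C × 11.025 = 55.0 × 11.025 = 606.38 mL.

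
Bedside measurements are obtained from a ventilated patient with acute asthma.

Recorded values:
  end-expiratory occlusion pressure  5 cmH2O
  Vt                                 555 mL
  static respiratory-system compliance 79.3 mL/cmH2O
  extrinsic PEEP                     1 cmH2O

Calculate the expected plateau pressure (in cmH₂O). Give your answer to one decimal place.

End-expiratory occlusion gives total PEEP = 5 cmH2O (intrinsic PEEP = 5 − 1 = 4). Use total PEEP for the elastic gradient.
Pplat = PEEPtotal + Vt / Cstat = 5 + 555 / 79.3 = 5 + 6.999 = 11.999 cmH2O.

12.0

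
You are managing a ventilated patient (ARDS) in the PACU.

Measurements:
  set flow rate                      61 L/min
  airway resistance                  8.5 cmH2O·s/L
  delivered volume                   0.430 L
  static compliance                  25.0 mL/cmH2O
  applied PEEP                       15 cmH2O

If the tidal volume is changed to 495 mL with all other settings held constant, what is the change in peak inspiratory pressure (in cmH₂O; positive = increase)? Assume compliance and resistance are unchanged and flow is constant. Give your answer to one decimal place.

2.6

PIP = Vt/C + R·V̇ + PEEP (constant-flow equation of motion).
Only the elastic term changes: ΔPIP = ΔVt / C = (495 − 430) / 25.0 = 2.6 cmH2O.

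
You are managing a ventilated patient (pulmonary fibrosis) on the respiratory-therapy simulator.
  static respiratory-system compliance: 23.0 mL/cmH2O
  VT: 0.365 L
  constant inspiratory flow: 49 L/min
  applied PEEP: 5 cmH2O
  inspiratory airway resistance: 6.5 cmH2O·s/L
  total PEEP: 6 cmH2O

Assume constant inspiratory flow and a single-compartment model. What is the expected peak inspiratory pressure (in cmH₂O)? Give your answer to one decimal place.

27.2

Flow: 49 L/min ÷ 60 = 0.8167 L/s.
Total PEEP = 6 cmH2O (set 5 + intrinsic 1); this is the baseline alveolar pressure.
Equation of motion (constant flow): PIP = Vt/C + R·V̇ + PEEP.
PIP = 365/23.0 + 6.5×0.8167 + 6 = 15.87 + 5.309 + 6 = 27.179 cmH2O.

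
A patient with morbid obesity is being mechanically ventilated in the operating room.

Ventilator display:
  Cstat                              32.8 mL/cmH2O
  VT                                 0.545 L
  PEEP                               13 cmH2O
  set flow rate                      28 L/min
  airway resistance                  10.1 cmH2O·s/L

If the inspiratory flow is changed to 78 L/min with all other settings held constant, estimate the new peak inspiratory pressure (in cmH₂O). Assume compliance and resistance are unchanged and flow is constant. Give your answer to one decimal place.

Flow: 28 L/min ÷ 60 = 0.4667 L/s.
New flow: 78 L/min ÷ 60 = 1.3 L/s.
PIP = Vt/C + R·V̇ + PEEP (constant-flow equation of motion).
Only the resistive term changes: ΔPIP = R × ΔV̇ = 10.1 × (1.3 − 0.4667) = 10.1 × 0.8333 = 8.416 cmH2O.
Original PIP = 545/32.8 + 10.1×0.4667 + 13 = 34.33 cmH2O; new PIP = 34.33 + (8.416) = 42.746 cmH2O.

42.7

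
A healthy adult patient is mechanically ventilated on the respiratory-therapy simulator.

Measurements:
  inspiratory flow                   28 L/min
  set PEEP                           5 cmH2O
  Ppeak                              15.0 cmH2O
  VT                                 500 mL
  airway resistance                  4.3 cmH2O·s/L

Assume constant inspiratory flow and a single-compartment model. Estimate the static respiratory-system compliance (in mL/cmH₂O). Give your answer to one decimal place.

62.6

Flow: 28 L/min ÷ 60 = 0.4667 L/s.
Equation of motion (constant flow): PIP = Vt/C + R·V̇ + PEEP.
Vt/C = PIP − R·V̇ − PEEP = 15.0 − 4.3×0.4667 − 5 = 15.0 − 2.007 − 5 = 7.993 cmH2O.
C = Vt / 7.993 = 500 / 7.993 = 62.555 mL/cmH2O.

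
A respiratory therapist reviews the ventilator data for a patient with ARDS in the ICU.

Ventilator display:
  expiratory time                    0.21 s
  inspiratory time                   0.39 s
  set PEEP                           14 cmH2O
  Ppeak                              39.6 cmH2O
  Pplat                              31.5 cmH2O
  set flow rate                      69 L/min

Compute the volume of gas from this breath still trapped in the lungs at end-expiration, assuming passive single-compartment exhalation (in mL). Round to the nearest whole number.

Flow: 69 L/min ÷ 60 = 1.15 L/s.
Vt = flow × Ti = 1.15 L/s × 0.39 s × 1000 mL/L = 448.5 mL.
R = (PIP − Pplat)/V̇ = (39.6 − 31.5) / 1.15 = 8.1/1.15 = 7.043 cmH2O·s/L.
C = Vt/(Pplat − PEEP) = 448.5 / (31.5 − 14) = 448.5/17.5 = 25.629 mL/cmH2O.
τ = R × C = 7.043 × 0.02563 L/cmH2O = 0.1805 s.
Fraction remaining = e^(−Te/τ) = e^(−0.21/0.1805) = 0.3124.
Trapped volume = 448.5 × 0.3124 = 140.11 mL.

140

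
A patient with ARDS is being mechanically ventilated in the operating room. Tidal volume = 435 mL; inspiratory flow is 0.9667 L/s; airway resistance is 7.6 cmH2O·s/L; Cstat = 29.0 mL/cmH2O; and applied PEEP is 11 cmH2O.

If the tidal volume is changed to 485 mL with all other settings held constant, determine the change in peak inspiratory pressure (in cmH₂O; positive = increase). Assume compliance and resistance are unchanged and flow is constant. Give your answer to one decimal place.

1.7

PIP = Vt/C + R·V̇ + PEEP (constant-flow equation of motion).
Only the elastic term changes: ΔPIP = ΔVt / C = (485 − 435) / 29.0 = 1.724 cmH2O.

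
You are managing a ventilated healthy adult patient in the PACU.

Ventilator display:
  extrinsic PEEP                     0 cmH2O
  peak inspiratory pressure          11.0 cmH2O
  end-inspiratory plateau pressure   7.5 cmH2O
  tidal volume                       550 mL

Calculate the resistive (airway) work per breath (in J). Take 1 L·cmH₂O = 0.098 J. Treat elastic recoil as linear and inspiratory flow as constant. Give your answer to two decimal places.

With constant inspiratory flow the resistive pressure is constant at PIP − Pplat = 11.0 − 7.5 = 3.5 cmH2O, so resistive work = 3.5 × 0.550 = 1.925 L·cmH2O.
× 0.098 J/(L·cmH2O) → 0.1887 J.

0.19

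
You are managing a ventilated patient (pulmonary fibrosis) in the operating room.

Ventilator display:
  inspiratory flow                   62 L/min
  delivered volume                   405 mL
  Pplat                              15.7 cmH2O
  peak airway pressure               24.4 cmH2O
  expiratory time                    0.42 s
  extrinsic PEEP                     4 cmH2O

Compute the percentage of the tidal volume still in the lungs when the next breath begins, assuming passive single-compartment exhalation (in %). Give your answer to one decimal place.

Flow: 62 L/min ÷ 60 = 1.0333 L/s.
R = (PIP − Pplat)/V̇ = (24.4 − 15.7) / 1.0333 = 8.7/1.0333 = 8.42 cmH2O·s/L.
C = Vt/(Pplat − PEEP) = 405.0 / (15.7 − 4) = 405.0/11.7 = 34.615 mL/cmH2O.
τ = R × C = 8.42 × 0.03462 L/cmH2O = 0.2915 s.
Fraction remaining at end-expiration = e^(−Te/τ) = e^(−0.42/0.2915) = 0.2367 → 23.67%.

23.7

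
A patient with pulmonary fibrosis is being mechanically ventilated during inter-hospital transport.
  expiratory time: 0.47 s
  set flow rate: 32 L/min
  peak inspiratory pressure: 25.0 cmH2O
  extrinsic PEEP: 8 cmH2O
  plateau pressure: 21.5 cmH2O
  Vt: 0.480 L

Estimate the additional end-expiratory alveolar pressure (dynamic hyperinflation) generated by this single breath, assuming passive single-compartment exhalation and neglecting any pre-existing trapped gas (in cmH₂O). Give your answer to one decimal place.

Flow: 32 L/min ÷ 60 = 0.5333 L/s.
R = (PIP − Pplat)/V̇ = (25.0 − 21.5) / 0.5333 = 3.5/0.5333 = 6.563 cmH2O·s/L.
C = Vt/(Pplat − PEEP) = 480.0 / (21.5 − 8) = 480.0/13.5 = 35.556 mL/cmH2O.
τ = R × C = 6.563 × 0.03556 L/cmH2O = 0.2334 s.
Fraction remaining = e^(−Te/τ) = e^(−0.47/0.2334) = 0.1335; trapped volume = 480.0 × 0.1335 = 64.08 mL.
Additional alveolar pressure from trapping ≈ V_trapped / C = 64.08 / 35.556 = 1.802 cmH2O.

1.8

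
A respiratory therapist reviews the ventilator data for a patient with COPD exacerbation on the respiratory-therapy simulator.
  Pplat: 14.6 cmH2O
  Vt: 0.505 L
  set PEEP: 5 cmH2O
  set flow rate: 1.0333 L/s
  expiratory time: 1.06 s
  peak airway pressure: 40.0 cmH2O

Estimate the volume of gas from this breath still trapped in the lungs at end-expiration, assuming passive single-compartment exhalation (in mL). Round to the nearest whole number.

R = (PIP − Pplat)/V̇ = (40.0 − 14.6) / 1.0333 = 25.4/1.0333 = 24.581 cmH2O·s/L.
C = Vt/(Pplat − PEEP) = 505.0 / (14.6 − 5) = 505.0/9.6 = 52.604 mL/cmH2O.
τ = R × C = 24.581 × 0.0526 L/cmH2O = 1.293 s.
Fraction remaining = e^(−Te/τ) = e^(−1.06/1.293) = 0.4405.
Trapped volume = 505.0 × 0.4405 = 222.45 mL.

222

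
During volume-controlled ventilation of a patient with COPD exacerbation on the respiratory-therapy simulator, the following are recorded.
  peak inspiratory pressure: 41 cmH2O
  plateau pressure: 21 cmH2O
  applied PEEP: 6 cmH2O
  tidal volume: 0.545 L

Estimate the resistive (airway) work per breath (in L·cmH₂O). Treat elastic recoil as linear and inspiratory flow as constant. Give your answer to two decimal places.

10.90

With constant inspiratory flow the resistive pressure is constant at PIP − Pplat = 41 − 21 = 20.0 cmH2O, so resistive work = 20.0 × 0.545 = 10.9 L·cmH2O.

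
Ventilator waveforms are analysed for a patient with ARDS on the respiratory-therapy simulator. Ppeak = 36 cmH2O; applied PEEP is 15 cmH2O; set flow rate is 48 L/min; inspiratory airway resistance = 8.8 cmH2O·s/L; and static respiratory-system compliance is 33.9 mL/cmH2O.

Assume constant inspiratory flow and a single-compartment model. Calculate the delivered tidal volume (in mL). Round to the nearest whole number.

473

Flow: 48 L/min ÷ 60 = 0.8 L/s.
Equation of motion (constant flow): PIP = Vt/C + R·V̇ + PEEP.
Vt/C = PIP − R·V̇ − PEEP = 36 − 7.04 − 15 = 13.96 cmH2O.
Vt = C × 13.96 = 33.9 × 13.96 = 473.24 mL.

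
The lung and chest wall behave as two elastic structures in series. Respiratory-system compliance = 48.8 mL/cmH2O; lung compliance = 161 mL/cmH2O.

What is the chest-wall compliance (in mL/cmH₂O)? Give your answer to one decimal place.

70.0

1/Ccw = 1/Crs − 1/CL.
1/Ccw = 1/48.8 − 1/161 = 0.01428.
Ccw = 70.028 mL/cmH2O.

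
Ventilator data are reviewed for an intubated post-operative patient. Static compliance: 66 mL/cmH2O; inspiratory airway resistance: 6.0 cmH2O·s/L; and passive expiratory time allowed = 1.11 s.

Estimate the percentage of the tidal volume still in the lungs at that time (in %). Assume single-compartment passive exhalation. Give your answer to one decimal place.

τ = R × C = 6.0 × 66 mL/cmH2O = 6.0 × 0.066 L/cmH2O = 0.396 s.
Passive exhalation: V(t)/V₀ = e^(−t/τ) = e^(−1.11/0.396) = 0.06063.
Fraction remaining = 0.06063 → 6.063%.

6.1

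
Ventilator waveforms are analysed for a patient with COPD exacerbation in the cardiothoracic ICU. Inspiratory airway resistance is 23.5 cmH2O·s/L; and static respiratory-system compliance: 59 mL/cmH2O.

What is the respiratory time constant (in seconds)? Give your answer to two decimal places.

1.39

τ = R × C = 23.5 × 59 mL/cmH2O = 23.5 × 0.059 L/cmH2O = 1.387 s.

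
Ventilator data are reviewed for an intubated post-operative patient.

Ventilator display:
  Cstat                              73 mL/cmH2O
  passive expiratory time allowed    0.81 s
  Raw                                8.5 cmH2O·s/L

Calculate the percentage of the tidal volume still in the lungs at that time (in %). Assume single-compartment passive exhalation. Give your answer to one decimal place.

27.1

τ = R × C = 8.5 × 73 mL/cmH2O = 8.5 × 0.073 L/cmH2O = 0.6205 s.
Passive exhalation: V(t)/V₀ = e^(−t/τ) = e^(−0.81/0.6205) = 0.2711.
Fraction remaining = 0.2711 → 27.11%.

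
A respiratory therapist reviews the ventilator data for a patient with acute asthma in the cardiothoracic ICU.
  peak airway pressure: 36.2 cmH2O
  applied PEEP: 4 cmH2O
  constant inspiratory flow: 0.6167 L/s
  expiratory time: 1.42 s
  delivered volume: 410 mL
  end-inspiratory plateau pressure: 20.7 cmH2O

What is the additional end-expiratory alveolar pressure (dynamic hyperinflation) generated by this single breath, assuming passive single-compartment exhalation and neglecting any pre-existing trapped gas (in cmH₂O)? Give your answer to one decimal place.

R = (PIP − Pplat)/V̇ = (36.2 − 20.7) / 0.6167 = 15.5/0.6167 = 25.134 cmH2O·s/L.
C = Vt/(Pplat − PEEP) = 410.0 / (20.7 − 4) = 410.0/16.7 = 24.551 mL/cmH2O.
τ = R × C = 25.134 × 0.02455 L/cmH2O = 0.617 s.
Fraction remaining = e^(−Te/τ) = e^(−1.42/0.617) = 0.1001; trapped volume = 410.0 × 0.1001 = 41.041 mL.
Additional alveolar pressure from trapping ≈ V_trapped / C = 41.041 / 24.551 = 1.672 cmH2O.

1.7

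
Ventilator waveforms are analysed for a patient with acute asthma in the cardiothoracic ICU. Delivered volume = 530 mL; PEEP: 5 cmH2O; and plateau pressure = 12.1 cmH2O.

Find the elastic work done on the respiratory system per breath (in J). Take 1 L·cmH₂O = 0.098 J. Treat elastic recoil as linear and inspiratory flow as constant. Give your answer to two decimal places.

0.18

Elastic work ≈ ½ × (Pplat − PEEP) × Vt = 0.5 × (12.1 − 5) × 0.530 L = 0.5 × 7.1 × 0.530 = 1.882 L·cmH2O.
× 0.098 J/(L·cmH2O) → 0.1844 J.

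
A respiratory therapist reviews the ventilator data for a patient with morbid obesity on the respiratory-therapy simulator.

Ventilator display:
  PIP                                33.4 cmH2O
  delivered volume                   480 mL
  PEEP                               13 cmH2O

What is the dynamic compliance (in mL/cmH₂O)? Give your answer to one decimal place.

23.5

Dynamic compliance = Vt / (PIP − PEEP) = 480 / (33.4 − 13) = 480 / 20.4 = 23.529 mL/cmH2O.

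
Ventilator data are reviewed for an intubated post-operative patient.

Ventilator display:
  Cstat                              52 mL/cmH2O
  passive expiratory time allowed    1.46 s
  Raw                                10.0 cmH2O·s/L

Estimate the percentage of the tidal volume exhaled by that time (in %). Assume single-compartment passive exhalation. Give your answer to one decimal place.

94.0

τ = R × C = 10.0 × 52 mL/cmH2O = 10.0 × 0.052 L/cmH2O = 0.52 s.
Passive exhalation: V(t)/V₀ = e^(−t/τ) = e^(−1.46/0.52) = 0.06034.
Fraction exhaled = 1 − 0.06034 = 0.9397 → 93.97%.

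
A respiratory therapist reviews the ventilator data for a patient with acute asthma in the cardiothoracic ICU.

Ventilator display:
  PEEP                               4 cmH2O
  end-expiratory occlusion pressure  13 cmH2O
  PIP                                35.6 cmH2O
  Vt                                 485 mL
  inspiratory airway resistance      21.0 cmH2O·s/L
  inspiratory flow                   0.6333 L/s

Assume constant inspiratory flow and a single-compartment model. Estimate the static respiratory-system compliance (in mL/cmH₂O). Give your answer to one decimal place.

Total PEEP = 13 cmH2O (set 4 + intrinsic 9); this is the baseline alveolar pressure.
Equation of motion (constant flow): PIP = Vt/C + R·V̇ + PEEP.
Vt/C = PIP − R·V̇ − PEEP = 35.6 − 21.0×0.6333 − 13 = 35.6 − 13.299 − 13 = 9.301 cmH2O.
C = Vt / 9.301 = 485 / 9.301 = 52.145 mL/cmH2O.

52.1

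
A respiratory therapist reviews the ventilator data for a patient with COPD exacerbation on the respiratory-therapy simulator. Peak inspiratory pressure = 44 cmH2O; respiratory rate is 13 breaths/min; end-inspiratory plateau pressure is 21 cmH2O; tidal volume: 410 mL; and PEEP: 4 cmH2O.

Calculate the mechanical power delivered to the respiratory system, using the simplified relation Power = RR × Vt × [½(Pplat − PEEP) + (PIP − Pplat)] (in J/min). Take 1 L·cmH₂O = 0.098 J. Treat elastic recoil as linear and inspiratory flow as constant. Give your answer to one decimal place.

Per-breath work = Vt × [½(Pplat−PEEP) + (PIP−Pplat)] = 0.410 × [0.5×17.0 + 23.0] = 0.410 × 31.5 = 12.915 L·cmH2O.
Power = 13 × 12.915 = 167.9 L·cmH2O/min.
× 0.098 J/(L·cmH2O) → 16.454 J/min.

16.5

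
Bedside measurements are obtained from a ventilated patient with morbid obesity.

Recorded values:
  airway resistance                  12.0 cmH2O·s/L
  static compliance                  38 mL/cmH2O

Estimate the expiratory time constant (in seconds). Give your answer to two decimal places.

0.46

τ = R × C = 12.0 × 38 mL/cmH2O = 12.0 × 0.038 L/cmH2O = 0.456 s.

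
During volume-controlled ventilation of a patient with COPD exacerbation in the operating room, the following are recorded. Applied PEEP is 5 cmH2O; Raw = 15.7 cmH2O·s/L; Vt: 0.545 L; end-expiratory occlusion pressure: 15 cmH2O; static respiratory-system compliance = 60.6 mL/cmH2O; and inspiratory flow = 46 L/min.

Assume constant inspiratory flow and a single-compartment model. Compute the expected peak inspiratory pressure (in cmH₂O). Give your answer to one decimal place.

36.0

Flow: 46 L/min ÷ 60 = 0.7667 L/s.
Total PEEP = 15 cmH2O (set 5 + intrinsic 10); this is the baseline alveolar pressure.
Equation of motion (constant flow): PIP = Vt/C + R·V̇ + PEEP.
PIP = 545/60.6 + 15.7×0.7667 + 15 = 8.993 + 12.037 + 15 = 36.03 cmH2O.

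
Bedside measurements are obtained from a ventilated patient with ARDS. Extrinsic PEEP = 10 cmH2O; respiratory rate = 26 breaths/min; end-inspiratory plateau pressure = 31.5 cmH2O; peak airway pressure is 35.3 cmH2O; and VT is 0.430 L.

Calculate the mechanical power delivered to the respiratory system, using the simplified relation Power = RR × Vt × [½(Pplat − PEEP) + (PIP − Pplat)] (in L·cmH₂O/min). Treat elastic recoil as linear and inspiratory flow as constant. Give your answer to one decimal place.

162.7

Per-breath work = Vt × [½(Pplat−PEEP) + (PIP−Pplat)] = 0.430 × [0.5×21.5 + 3.8] = 0.430 × 14.55 = 6.257 L·cmH2O.
Power = 26 × 6.257 = 162.68 L·cmH2O/min.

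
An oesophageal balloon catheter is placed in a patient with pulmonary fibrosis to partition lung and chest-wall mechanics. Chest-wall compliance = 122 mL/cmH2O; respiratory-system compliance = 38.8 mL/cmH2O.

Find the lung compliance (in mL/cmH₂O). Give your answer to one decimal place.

1/CL = 1/Crs − 1/Ccw.
1/CL = 1/38.8 − 1/122 = 0.01758.
CL = 56.883 mL/cmH2O.

56.9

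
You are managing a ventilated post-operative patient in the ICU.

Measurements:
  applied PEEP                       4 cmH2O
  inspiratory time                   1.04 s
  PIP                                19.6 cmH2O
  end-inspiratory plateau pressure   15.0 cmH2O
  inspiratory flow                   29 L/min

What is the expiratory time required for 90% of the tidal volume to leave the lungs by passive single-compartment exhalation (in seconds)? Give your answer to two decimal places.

Flow: 29 L/min ÷ 60 = 0.4833 L/s.
Vt = flow × Ti = 0.4833 L/s × 1.04 s × 1000 mL/L = 502.63 mL.
R = (PIP − Pplat)/V̇ = (19.6 − 15.0) / 0.4833 = 4.6/0.4833 = 9.518 cmH2O·s/L.
C = Vt/(Pplat − PEEP) = 502.63 / (15.0 − 4) = 502.63/11.0 = 45.694 mL/cmH2O.
τ = R × C = 9.518 × 0.04569 L/cmH2O = 0.4349 s.
t = −τ·ln(1 − 0.90) = −0.4349·ln(0.1) = 1.001 s.

1.00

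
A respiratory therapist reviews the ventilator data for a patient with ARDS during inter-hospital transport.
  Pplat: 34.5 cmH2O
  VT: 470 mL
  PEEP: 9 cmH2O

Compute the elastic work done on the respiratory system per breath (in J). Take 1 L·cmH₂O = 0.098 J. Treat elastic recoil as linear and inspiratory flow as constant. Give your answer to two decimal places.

Elastic work ≈ ½ × (Pplat − PEEP) × Vt = 0.5 × (34.5 − 9) × 0.470 L = 0.5 × 25.5 × 0.470 = 5.993 L·cmH2O.
× 0.098 J/(L·cmH2O) → 0.5873 J.

0.59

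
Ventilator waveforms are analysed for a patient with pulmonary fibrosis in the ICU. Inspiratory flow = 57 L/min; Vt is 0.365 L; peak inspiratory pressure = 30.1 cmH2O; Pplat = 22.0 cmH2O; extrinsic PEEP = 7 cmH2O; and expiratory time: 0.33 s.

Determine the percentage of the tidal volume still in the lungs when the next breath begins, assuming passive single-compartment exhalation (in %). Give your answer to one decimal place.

Flow: 57 L/min ÷ 60 = 0.95 L/s.
R = (PIP − Pplat)/V̇ = (30.1 − 22.0) / 0.95 = 8.1/0.95 = 8.526 cmH2O·s/L.
C = Vt/(Pplat − PEEP) = 365.0 / (22.0 − 7) = 365.0/15.0 = 24.333 mL/cmH2O.
τ = R × C = 8.526 × 0.02433 L/cmH2O = 0.2074 s.
Fraction remaining at end-expiration = e^(−Te/τ) = e^(−0.33/0.2074) = 0.2037 → 20.37%.

20.4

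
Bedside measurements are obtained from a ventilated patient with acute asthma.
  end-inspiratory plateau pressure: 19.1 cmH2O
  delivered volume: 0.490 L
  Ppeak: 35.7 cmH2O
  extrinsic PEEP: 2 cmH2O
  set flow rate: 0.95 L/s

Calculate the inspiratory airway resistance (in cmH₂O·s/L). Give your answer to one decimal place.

Raw = (PIP − Pplat) / flow = (35.7 − 19.1) / 0.95 = 16.6 / 0.95 = 17.474 cmH2O·s/L.

17.5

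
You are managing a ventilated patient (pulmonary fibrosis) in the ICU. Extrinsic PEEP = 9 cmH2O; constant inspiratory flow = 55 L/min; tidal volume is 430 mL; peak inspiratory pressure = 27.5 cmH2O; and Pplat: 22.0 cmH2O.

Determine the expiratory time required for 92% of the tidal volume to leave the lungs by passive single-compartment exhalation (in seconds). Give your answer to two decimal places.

Flow: 55 L/min ÷ 60 = 0.9167 L/s.
R = (PIP − Pplat)/V̇ = (27.5 − 22.0) / 0.9167 = 5.5/0.9167 = 6.0 cmH2O·s/L.
C = Vt/(Pplat − PEEP) = 430.0 / (22.0 − 9) = 430.0/13.0 = 33.077 mL/cmH2O.
τ = R × C = 6.0 × 0.03308 L/cmH2O = 0.1985 s.
t = −τ·ln(1 − 0.92) = −0.1985·ln(0.08) = 0.5014 s.

0.50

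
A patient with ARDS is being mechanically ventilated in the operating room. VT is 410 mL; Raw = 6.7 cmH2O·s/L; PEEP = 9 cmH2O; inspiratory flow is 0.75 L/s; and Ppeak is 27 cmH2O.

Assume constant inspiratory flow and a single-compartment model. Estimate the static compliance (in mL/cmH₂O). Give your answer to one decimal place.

31.6

Equation of motion (constant flow): PIP = Vt/C + R·V̇ + PEEP.
Vt/C = PIP − R·V̇ − PEEP = 27 − 6.7×0.75 − 9 = 27 − 5.025 − 9 = 12.975 cmH2O.
C = Vt / 12.975 = 410 / 12.975 = 31.599 mL/cmH2O.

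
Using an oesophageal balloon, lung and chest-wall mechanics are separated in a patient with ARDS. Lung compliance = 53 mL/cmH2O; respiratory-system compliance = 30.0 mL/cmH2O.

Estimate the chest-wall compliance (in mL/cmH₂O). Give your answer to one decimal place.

1/Ccw = 1/Crs − 1/CL.
1/Ccw = 1/30.0 − 1/53 = 0.01447.
Ccw = 69.109 mL/cmH2O.

69.1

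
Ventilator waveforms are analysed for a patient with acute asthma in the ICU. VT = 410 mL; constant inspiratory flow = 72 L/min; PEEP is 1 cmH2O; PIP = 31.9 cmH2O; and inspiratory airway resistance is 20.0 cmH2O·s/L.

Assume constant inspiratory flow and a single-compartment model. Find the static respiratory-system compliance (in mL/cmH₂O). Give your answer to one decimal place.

59.4

Flow: 72 L/min ÷ 60 = 1.2 L/s.
Equation of motion (constant flow): PIP = Vt/C + R·V̇ + PEEP.
Vt/C = PIP − R·V̇ − PEEP = 31.9 − 20.0×1.2 − 1 = 31.9 − 24.0 − 1 = 6.9 cmH2O.
C = Vt / 6.9 = 410 / 6.9 = 59.42 mL/cmH2O.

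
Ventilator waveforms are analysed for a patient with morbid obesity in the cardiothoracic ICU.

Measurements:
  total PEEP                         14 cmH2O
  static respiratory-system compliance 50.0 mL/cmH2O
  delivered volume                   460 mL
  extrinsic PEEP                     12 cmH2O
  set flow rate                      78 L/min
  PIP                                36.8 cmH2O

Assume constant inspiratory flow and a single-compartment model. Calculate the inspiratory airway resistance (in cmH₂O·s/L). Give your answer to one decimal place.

10.5

Flow: 78 L/min ÷ 60 = 1.3 L/s.
Total PEEP = 14 cmH2O (set 12 + intrinsic 2); this is the baseline alveolar pressure.
Equation of motion (constant flow): PIP = Vt/C + R·V̇ + PEEP.
R·V̇ = PIP − Vt/C − PEEP = 36.8 − 460/50.0 − 14 = 36.8 − 9.2 − 14 = 13.6 cmH2O.
R = 13.6 / 1.3 = 10.462 cmH2O·s/L.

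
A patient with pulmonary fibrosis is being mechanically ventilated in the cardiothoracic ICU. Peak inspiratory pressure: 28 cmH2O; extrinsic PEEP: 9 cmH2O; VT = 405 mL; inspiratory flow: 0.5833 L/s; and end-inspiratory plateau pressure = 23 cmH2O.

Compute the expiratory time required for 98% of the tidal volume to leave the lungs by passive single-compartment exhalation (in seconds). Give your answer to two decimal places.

0.97

R = (PIP − Pplat)/V̇ = (28 − 23) / 0.5833 = 5.0/0.5833 = 8.572 cmH2O·s/L.
C = Vt/(Pplat − PEEP) = 405.0 / (23 − 9) = 405.0/14.0 = 28.929 mL/cmH2O.
τ = R × C = 8.572 × 0.02893 L/cmH2O = 0.248 s.
t = −τ·ln(1 − 0.98) = −0.248·ln(0.02) = 0.9702 s.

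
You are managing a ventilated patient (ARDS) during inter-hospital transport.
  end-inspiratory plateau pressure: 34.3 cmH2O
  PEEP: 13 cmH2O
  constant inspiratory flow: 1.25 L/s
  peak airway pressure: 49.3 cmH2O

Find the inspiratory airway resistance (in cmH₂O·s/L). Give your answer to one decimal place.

Raw = (PIP − Pplat) / flow = (49.3 − 34.3) / 1.25 = 15.0 / 1.25 = 12.0 cmH2O·s/L.

12.0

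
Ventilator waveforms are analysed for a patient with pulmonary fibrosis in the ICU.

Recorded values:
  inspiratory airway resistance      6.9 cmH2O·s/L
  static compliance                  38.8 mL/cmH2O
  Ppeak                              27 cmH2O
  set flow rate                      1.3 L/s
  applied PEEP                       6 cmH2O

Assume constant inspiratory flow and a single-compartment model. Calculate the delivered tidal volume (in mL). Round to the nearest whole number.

Equation of motion (constant flow): PIP = Vt/C + R·V̇ + PEEP.
Vt/C = PIP − R·V̇ − PEEP = 27 − 8.97 − 6 = 12.03 cmH2O.
Vt = C × 12.03 = 38.8 × 12.03 = 466.76 mL.

467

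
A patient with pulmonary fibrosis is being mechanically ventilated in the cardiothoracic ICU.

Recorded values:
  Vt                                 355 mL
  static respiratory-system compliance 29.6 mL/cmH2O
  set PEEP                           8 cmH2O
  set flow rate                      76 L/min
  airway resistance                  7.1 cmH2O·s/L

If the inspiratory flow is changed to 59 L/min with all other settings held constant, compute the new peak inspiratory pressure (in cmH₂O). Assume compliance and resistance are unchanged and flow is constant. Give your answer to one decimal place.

27.0

Flow: 76 L/min ÷ 60 = 1.2667 L/s.
New flow: 59 L/min ÷ 60 = 0.9833 L/s.
PIP = Vt/C + R·V̇ + PEEP (constant-flow equation of motion).
Only the resistive term changes: ΔPIP = R × ΔV̇ = 7.1 × (0.9833 − 1.2667) = 7.1 × -0.2834 = -2.012 cmH2O.
Original PIP = 355/29.6 + 7.1×1.2667 + 8 = 28.987 cmH2O; new PIP = 28.987 + (-2.012) = 26.975 cmH2O.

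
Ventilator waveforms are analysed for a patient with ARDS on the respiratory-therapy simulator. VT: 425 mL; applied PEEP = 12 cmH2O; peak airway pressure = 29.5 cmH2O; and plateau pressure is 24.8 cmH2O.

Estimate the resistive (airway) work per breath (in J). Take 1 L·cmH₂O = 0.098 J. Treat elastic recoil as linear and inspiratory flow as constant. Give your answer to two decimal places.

With constant inspiratory flow the resistive pressure is constant at PIP − Pplat = 29.5 − 24.8 = 4.7 cmH2O, so resistive work = 4.7 × 0.425 = 1.998 L·cmH2O.
× 0.098 J/(L·cmH2O) → 0.1958 J.

0.20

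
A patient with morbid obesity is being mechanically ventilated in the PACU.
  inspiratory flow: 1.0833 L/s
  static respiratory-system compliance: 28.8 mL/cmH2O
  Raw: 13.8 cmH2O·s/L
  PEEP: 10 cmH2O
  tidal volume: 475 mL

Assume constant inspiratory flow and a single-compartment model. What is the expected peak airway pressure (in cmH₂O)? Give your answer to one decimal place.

Equation of motion (constant flow): PIP = Vt/C + R·V̇ + PEEP.
PIP = 475/28.8 + 13.8×1.0833 + 10 = 16.493 + 14.95 + 10 = 41.443 cmH2O.

41.4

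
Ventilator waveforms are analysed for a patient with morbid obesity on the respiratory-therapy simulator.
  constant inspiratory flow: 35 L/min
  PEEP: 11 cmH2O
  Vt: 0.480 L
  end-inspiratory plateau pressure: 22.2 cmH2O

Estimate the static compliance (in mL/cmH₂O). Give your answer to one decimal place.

42.9

Cstat = Vt / (Pplat − PEEP) = 480 / (22.2 − 11) = 480 / 11.2 = 42.857 mL/cmH2O.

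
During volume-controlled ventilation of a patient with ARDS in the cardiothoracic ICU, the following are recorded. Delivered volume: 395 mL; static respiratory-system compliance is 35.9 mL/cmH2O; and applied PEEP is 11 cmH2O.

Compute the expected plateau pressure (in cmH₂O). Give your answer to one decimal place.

Pplat = PEEP + Vt / Cstat = 11 + 395 / 35.9 = 11 + 11.003 = 22.003 cmH2O.

22.0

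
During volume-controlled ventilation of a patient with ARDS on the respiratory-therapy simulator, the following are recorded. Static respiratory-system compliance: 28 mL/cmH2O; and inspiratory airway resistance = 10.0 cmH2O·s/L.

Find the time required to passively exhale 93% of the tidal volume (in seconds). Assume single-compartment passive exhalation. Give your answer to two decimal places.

0.74

τ = R × C = 10.0 × 28 mL/cmH2O = 10.0 × 0.028 L/cmH2O = 0.28 s.
Exhaled fraction f = 1 − e^(−t/τ) → t = −τ·ln(1 − f) = −0.28·ln(0.07) = 0.7446 s.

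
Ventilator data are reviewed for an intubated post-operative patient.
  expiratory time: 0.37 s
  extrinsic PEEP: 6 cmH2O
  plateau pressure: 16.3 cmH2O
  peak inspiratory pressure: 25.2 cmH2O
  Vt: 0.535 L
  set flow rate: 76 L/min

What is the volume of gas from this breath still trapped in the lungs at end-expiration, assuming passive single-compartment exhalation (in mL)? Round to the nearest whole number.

194

Flow: 76 L/min ÷ 60 = 1.2667 L/s.
R = (PIP − Pplat)/V̇ = (25.2 − 16.3) / 1.2667 = 8.9/1.2667 = 7.026 cmH2O·s/L.
C = Vt/(Pplat − PEEP) = 535.0 / (16.3 − 6) = 535.0/10.3 = 51.942 mL/cmH2O.
τ = R × C = 7.026 × 0.05194 L/cmH2O = 0.3649 s.
Fraction remaining = e^(−Te/τ) = e^(−0.37/0.3649) = 0.3628.
Trapped volume = 535.0 × 0.3628 = 194.1 mL.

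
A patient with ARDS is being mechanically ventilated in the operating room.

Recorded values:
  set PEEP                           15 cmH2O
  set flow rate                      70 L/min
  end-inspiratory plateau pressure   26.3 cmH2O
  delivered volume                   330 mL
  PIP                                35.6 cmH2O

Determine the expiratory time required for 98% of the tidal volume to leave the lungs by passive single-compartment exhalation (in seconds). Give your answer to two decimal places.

0.91

Flow: 70 L/min ÷ 60 = 1.1667 L/s.
R = (PIP − Pplat)/V̇ = (35.6 − 26.3) / 1.1667 = 9.3/1.1667 = 7.971 cmH2O·s/L.
C = Vt/(Pplat − PEEP) = 330.0 / (26.3 − 15) = 330.0/11.3 = 29.204 mL/cmH2O.
τ = R × C = 7.971 × 0.0292 L/cmH2O = 0.2328 s.
t = −τ·ln(1 − 0.98) = −0.2328·ln(0.02) = 0.9107 s.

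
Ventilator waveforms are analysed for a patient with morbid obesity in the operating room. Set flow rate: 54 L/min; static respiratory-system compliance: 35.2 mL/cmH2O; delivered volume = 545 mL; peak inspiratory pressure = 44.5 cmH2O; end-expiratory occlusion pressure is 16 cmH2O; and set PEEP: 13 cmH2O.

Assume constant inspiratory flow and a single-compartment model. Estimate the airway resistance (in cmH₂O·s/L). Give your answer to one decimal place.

Flow: 54 L/min ÷ 60 = 0.9 L/s.
Total PEEP = 16 cmH2O (set 13 + intrinsic 3); this is the baseline alveolar pressure.
Equation of motion (constant flow): PIP = Vt/C + R·V̇ + PEEP.
R·V̇ = PIP − Vt/C − PEEP = 44.5 − 545/35.2 − 16 = 44.5 − 15.483 − 16 = 13.017 cmH2O.
R = 13.017 / 0.9 = 14.463 cmH2O·s/L.

14.5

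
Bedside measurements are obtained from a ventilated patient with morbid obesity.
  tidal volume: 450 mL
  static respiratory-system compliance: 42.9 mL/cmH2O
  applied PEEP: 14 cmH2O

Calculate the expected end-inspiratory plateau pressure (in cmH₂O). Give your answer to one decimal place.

Pplat = PEEP + Vt / Cstat = 14 + 450 / 42.9 = 14 + 10.49 = 24.49 cmH2O.

24.5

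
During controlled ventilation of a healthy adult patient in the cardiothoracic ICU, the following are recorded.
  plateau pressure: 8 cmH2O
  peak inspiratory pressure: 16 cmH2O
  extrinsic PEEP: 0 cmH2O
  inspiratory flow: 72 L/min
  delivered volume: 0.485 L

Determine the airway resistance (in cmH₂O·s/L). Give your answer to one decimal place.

Flow: 72 L/min ÷ 60 = 1.2 L/s.
Raw = (PIP − Pplat) / flow = (16 − 8) / 1.2 = 8.0 / 1.2 = 6.667 cmH2O·s/L.

6.7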